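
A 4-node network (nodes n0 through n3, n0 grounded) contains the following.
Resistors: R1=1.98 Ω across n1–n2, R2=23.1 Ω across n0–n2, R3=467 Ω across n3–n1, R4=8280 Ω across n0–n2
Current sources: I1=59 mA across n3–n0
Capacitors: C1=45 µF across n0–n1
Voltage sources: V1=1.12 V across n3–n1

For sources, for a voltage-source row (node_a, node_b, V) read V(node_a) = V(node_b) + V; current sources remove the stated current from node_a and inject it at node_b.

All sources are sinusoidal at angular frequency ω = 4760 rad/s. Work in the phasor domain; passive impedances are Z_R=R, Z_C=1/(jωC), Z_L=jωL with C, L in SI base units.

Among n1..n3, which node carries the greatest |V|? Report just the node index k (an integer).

MNA unknowns: 3 node voltages V₁..V_3 plus 1 source current (V1)
R1: Y=0.5051+0.000j on G[1,2]
I1: z[3]−=0.059, z[0]+=0.059
R2: Y=0.04329+0.000j on G[0,2]
R3: Y=0.002141+0.000j on G[3,1]
C1: Y=0.000+0.2142j on G[0,1]
R4: Y=0.0001208+0.000j on G[0,2]
V1: row V3−V1=1.12, i_V1 at 3,1
solve → V1=-0.04967+0.2662j, V2=-0.04574+0.2451j, V3=1.070+0.2662j
aux → i_V1=-0.06140+0.000j

3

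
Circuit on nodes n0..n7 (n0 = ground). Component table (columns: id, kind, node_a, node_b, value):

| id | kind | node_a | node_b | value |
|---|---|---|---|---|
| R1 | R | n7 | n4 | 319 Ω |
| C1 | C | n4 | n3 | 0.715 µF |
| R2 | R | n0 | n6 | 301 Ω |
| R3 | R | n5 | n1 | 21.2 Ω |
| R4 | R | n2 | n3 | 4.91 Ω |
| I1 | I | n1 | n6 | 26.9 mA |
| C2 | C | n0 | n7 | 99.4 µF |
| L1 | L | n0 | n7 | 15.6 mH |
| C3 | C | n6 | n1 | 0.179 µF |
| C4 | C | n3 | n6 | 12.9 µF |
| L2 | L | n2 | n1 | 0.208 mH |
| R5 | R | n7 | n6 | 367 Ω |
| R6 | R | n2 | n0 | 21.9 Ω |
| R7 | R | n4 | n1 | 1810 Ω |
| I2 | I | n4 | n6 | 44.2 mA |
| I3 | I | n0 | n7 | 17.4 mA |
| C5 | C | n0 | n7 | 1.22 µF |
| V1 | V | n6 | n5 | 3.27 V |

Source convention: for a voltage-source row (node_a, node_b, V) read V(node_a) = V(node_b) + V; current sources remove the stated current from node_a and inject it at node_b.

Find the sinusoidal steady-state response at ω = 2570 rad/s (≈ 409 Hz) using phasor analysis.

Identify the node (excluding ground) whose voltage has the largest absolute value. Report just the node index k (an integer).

MNA unknowns: 7 node voltages V₁..V_7 plus 1 source current (V1)
R1: Y=0.003135+0.000j on G[7,4]
C1: Y=0.000+0.001838j on G[4,3]
R2: Y=0.003322+0.000j on G[0,6]
R3: Y=0.04717+0.000j on G[5,1]
R4: Y=0.2037+0.000j on G[2,3]
I1: z[1]−=0.0269, z[6]+=0.0269
C2: Y=0.000+0.2555j on G[0,7]
L1: Y=0.000-0.02494j on G[0,7]
C3: Y=0.000+0.0004600j on G[6,1]
C4: Y=0.000+0.03315j on G[3,6]
L2: Y=0.000-1.871j on G[2,1]
R5: Y=0.002725+0.000j on G[7,6]
R6: Y=0.04566+0.000j on G[2,0]
R7: Y=0.0005525+0.000j on G[4,1]
I2: z[4]−=0.0442, z[6]+=0.0442
I3: z[0]−=0.0174, z[7]+=0.0174
C5: Y=0.000+0.003135j on G[0,7]
V1: row V6−V5=3.27, i_V1 at 6,5
solve → V1=0.2769-0.1287j, V2=0.2370-0.1030j, V3=0.5264+0.2407j, V4=-9.531+5.008j, V5=-0.07435-1.801j, V6=3.196-1.801j, V7=0.04574+0.01729j
aux → i_V1=-0.01657-0.07890j

4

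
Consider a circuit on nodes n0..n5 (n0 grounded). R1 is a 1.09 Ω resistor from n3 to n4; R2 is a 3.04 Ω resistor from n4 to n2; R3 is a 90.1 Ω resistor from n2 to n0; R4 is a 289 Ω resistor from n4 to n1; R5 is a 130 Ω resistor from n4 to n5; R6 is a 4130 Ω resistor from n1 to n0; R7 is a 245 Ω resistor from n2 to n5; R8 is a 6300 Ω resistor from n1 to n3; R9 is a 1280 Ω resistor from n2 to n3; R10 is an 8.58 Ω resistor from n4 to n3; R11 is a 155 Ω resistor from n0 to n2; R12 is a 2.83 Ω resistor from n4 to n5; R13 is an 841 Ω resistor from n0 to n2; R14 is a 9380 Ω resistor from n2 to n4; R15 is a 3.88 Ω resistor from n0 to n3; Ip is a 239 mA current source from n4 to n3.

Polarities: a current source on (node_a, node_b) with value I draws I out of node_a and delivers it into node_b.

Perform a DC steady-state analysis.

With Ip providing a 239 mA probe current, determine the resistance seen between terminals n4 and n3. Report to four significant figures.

Apply KCL at each of the 5 non-ground nodes and solve the resulting linear system.
Node n1: branches {R4, R6, R8} → V_1 = -0.1898
Node n2: branches {R2, R3, R7, R9, R11, R13, R14} → V_2 = -0.2007
Node n3: branches {R1, R8, R9, R10, R15, Ip} → V_3 = 0.01477
Node n4: branches {R1, R2, R4, R5, R10, R12, R14, Ip} → V_4 = -0.2125
Node n5: branches {R5, R7, R12} → V_5 = -0.2124

R_eq = 0.9509 Ω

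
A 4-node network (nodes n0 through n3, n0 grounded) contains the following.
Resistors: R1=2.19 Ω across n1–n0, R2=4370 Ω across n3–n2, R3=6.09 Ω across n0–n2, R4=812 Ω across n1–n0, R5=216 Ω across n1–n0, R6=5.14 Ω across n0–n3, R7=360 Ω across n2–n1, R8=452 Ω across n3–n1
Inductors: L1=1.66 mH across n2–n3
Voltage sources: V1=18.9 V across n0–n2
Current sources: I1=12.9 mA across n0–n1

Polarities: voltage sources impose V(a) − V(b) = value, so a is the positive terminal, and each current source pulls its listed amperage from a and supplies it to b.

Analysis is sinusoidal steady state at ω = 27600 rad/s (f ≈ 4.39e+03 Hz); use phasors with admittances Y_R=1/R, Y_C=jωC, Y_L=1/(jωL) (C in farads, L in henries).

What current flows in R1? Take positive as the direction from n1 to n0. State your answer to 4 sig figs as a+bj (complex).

-0.03923+0.004465j A

Element admittances at ω=27600 rad/s:
  Y(R1) = 0.4566+0.000j S between n1,n0
  Y(R2) = 0.0002288+0.000j S between n3,n2
  Y(R3) = 0.1642+0.000j S between n0,n2
  Y(R4) = 0.001232+0.000j S between n1,n0
  Y(R5) = 0.004630+0.000j S between n1,n0
  Y(R6) = 0.1946+0.000j S between n0,n3
  Y(L1) = 0.000-0.02183j S between n2,n3
  Y(R7) = 0.002778+0.000j S between n2,n1
  Y(R8) = 0.002212+0.000j S between n3,n1
  V1: constraint V(n0)−V(n2) = 18.9
  I1: injects 0.0129 A into n1 (from n0)
Assemble and solve the 4×4 MNA system:
  V(n1)=-0.08590+0.009779j  V(n2)=-18.90+0.000j  V(n3)=-0.2519+2.066j
  i(V1)=-3.205+0.4065j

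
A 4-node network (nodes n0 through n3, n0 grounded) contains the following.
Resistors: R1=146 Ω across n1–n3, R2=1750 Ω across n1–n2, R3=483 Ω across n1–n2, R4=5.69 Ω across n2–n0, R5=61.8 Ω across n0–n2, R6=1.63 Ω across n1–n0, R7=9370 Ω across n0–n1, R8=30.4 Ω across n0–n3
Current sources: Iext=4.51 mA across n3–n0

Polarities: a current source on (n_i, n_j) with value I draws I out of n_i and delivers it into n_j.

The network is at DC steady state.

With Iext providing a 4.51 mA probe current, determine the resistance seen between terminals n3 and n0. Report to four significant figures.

R_eq = 25.21 Ω

Element admittances at DC:
  Y(R1) = 0.006849 S between n1,n3
  Y(R2) = 0.0005714 S between n1,n2
  Y(R3) = 0.002070 S between n1,n2
  Y(R4) = 0.1757 S between n2,n0
  Y(R5) = 0.01618 S between n0,n2
  Y(R6) = 0.6135 S between n1,n0
  Y(R7) = 0.0001067 S between n0,n1
  Y(R8) = 0.03289 S between n0,n3
  Iext: injects 0.00451 A into n0 (from n3)
Assemble and solve the 3×3 MNA system:
  V(n1)=-0.001250  V(n2)=-1.697e-05  V(n3)=-0.1137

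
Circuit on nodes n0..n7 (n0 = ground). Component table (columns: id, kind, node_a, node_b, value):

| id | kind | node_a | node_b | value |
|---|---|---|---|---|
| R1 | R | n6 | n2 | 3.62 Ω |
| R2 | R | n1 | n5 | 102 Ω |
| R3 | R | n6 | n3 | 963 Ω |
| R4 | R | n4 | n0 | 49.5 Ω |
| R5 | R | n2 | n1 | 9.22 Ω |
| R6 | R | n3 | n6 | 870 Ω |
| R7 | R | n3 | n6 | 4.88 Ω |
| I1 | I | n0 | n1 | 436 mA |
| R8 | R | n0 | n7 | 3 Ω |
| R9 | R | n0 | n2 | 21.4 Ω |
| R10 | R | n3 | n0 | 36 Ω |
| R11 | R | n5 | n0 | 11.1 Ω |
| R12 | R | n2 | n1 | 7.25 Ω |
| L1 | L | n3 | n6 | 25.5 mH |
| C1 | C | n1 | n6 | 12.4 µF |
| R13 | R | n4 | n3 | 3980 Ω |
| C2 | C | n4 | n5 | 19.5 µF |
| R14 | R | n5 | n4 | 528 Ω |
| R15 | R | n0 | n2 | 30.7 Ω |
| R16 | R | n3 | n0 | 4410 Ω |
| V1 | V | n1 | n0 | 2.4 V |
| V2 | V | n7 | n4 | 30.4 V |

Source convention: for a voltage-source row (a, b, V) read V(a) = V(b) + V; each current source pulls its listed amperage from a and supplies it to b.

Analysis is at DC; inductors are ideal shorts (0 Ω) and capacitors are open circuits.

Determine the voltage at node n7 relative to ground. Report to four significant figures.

1.909 V

Apply KCL at each of the 7 non-ground nodes and solve the resulting linear system.
Node n1: branches {R2, R5, I1, R12, C1, V1} → V_1 = 2.400
Node n2: branches {R1, R5, R9, R12, R15} → V_2 = 1.665
Node n3: branches {R3, R6, R7, R10, L1, R13, R16} → V_3 = 1.487
Node n4: branches {R4, R13, C2, R14, V2} → V_4 = -28.49
Node n5: branches {R2, R11, C2, R14} → V_5 = -0.2990
Node n6: branches {R1, R3, R6, R7, L1, C1} → V_6 = 1.487
Node n7: branches {R8, V2} → V_7 = 1.909
Source currents: i(L1)=-0.04917, i(V1)=0.2284, i(V2)=-0.6365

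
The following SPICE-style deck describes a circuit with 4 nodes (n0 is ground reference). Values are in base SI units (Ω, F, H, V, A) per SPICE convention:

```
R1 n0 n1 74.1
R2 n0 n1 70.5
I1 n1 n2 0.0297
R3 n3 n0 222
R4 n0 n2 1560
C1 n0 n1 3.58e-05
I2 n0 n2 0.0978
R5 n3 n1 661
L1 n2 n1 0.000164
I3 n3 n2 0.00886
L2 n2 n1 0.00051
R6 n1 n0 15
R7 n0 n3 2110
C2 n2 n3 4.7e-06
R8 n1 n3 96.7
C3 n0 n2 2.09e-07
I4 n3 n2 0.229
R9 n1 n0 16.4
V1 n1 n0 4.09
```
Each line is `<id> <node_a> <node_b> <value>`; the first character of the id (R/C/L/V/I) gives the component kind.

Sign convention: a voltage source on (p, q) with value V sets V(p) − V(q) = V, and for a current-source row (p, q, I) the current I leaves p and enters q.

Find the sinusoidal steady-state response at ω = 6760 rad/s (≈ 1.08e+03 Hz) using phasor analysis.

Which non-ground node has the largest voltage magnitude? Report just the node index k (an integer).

3

Apply KCL at each of the 3 non-ground nodes and solve the resulting linear system.
Node n1: branches {R1, R2, I1, C1, R5, L1, L2, R6, R8, R9, V1} → V_1 = 4.090+0.000j
Node n2: branches {I1, R4, I2, L1, I3, L2, C2, C3, I4} → V_2 = 4.187+0.1350j
Node n3: branches {R3, R5, I3, R7, C2, R8, I4} → V_3 = 0.7475+6.492j
Source currents: i(V1)=-0.5437-1.028j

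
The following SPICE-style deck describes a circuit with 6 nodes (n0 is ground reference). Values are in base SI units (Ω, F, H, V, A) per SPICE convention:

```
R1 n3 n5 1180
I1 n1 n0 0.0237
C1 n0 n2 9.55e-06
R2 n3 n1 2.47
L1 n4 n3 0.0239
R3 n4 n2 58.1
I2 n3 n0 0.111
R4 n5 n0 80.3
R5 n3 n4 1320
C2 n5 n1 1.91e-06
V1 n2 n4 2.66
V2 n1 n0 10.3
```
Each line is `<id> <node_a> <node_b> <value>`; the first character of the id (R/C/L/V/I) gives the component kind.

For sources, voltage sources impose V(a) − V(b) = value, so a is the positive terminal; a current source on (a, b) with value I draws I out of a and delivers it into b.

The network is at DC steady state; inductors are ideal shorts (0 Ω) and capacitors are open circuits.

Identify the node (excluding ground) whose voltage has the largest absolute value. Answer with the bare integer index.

MNA unknowns: 5 node voltages V₁..V_5 plus 3 source currents (L1, V1, V2)
R1: Y=0.0008475 on G[3,5]
I1: z[1]−=0.0237, z[0]+=0.0237
C1: Y=0.000 on G[0,2]
R2: Y=0.4049 on G[3,1]
L1: row V4−V3=0, i_L1 at 4,3
R3: Y=0.01721 on G[4,2]
I2: z[3]−=0.111, z[0]+=0.111
R4: Y=0.01245 on G[5,0]
R5: Y=0.0007576 on G[3,4]
C2: Y=0.000 on G[5,1]
V1: row V2−V4=2.66, i_V1 at 2,4
V2: row V1−V0=10.3, i_V2 at 1,0
solve → V1=10.30, V2=12.67, V3=10.01, V4=10.01, V5=0.6375
aux → i_L1=0.000, i_V1=-0.04578, i_V2=-0.1426

2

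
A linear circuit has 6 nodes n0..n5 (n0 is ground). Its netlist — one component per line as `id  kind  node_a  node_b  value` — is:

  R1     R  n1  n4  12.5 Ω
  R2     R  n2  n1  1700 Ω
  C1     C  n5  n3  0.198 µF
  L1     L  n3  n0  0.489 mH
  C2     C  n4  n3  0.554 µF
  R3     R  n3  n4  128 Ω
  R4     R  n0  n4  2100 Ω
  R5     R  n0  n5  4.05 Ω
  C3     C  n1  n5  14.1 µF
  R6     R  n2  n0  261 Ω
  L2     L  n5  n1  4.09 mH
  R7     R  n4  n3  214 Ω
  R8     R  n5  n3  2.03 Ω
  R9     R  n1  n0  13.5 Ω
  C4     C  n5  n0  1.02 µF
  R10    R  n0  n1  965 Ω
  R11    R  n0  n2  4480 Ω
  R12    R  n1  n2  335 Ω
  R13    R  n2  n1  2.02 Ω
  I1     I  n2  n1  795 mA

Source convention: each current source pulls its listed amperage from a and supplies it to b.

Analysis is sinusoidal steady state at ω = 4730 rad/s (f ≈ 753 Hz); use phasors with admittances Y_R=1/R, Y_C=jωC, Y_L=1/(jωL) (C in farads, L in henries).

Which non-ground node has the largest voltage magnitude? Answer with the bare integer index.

Element admittances at ω=4730 rad/s:
  Y(R1) = 0.08000+0.000j S between n1,n4
  Y(R2) = 0.0005882+0.000j S between n2,n1
  Y(C1) = 0.000+0.0009365j S between n5,n3
  Y(L1) = 0.000-0.4323j S between n3,n0
  Y(C2) = 0.000+0.002620j S between n4,n3
  Y(R3) = 0.007812+0.000j S between n3,n4
  Y(R4) = 0.0004762+0.000j S between n0,n4
  Y(R5) = 0.2469+0.000j S between n0,n5
  Y(C3) = 0.000+0.06669j S between n1,n5
  Y(R6) = 0.003831+0.000j S between n2,n0
  Y(L2) = 0.000-0.05169j S between n5,n1
  Y(R7) = 0.004673+0.000j S between n4,n3
  Y(R8) = 0.4926+0.000j S between n5,n3
  Y(R9) = 0.07407+0.000j S between n1,n0
  Y(C4) = 0.000+0.004825j S between n5,n0
  Y(R10) = 0.001036+0.000j S between n0,n1
  Y(R11) = 0.0002232+0.000j S between n0,n2
  Y(R12) = 0.002985+0.000j S between n1,n2
  Y(R13) = 0.4950+0.000j S between n2,n1
  I1: injects 0.795 A into n1 (from n2)
Assemble and solve the 5×5 MNA system:
  V(n1)=0.06802-0.01249j  V(n2)=-1.514-0.01239j  V(n3)=-0.0006029+0.002390j  V(n4)=0.05805-0.01208j  V(n5)=-6.773e-05+0.002973j

2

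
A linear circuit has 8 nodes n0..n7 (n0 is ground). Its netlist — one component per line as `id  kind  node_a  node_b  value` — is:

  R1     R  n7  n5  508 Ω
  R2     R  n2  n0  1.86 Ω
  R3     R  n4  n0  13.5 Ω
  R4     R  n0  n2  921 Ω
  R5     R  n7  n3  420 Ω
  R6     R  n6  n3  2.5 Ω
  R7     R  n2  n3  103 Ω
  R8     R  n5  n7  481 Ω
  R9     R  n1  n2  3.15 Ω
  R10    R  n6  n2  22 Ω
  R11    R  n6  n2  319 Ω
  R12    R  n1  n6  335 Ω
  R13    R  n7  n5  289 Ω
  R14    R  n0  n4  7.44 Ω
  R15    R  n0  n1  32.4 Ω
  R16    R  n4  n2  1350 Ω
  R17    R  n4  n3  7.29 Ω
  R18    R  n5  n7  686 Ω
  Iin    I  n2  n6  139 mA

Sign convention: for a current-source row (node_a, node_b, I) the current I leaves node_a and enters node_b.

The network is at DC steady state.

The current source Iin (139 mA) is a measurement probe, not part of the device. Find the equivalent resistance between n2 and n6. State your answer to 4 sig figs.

Element admittances at DC:
  Y(R1) = 0.001969 S between n7,n5
  Y(R2) = 0.5376 S between n2,n0
  Y(R3) = 0.07407 S between n4,n0
  Y(R4) = 0.001086 S between n0,n2
  Y(R5) = 0.002381 S between n7,n3
  Y(R6) = 0.4000 S between n6,n3
  Y(R7) = 0.009709 S between n2,n3
  Y(R8) = 0.002079 S between n5,n7
  Y(R9) = 0.3175 S between n1,n2
  Y(R10) = 0.04545 S between n6,n2
  Y(R11) = 0.003135 S between n6,n2
  Y(R12) = 0.002985 S between n1,n6
  Y(R13) = 0.003460 S between n7,n5
  Y(R14) = 0.1344 S between n0,n4
  Y(R15) = 0.03086 S between n0,n1
  Y(R16) = 0.0007407 S between n4,n2
  Y(R17) = 0.1372 S between n4,n3
  Y(R18) = 0.001458 S between n5,n7
  Iin: injects 0.139 A into n6 (from n2)
Assemble and solve the 7×7 MNA system:
  V(n1)=-0.1023  V(n2)=-0.1230  V(n3)=0.8415  V(n4)=0.3330  V(n5)=0.8415  V(n6)=1.039  V(n7)=0.8415

R_eq = 8.362 Ω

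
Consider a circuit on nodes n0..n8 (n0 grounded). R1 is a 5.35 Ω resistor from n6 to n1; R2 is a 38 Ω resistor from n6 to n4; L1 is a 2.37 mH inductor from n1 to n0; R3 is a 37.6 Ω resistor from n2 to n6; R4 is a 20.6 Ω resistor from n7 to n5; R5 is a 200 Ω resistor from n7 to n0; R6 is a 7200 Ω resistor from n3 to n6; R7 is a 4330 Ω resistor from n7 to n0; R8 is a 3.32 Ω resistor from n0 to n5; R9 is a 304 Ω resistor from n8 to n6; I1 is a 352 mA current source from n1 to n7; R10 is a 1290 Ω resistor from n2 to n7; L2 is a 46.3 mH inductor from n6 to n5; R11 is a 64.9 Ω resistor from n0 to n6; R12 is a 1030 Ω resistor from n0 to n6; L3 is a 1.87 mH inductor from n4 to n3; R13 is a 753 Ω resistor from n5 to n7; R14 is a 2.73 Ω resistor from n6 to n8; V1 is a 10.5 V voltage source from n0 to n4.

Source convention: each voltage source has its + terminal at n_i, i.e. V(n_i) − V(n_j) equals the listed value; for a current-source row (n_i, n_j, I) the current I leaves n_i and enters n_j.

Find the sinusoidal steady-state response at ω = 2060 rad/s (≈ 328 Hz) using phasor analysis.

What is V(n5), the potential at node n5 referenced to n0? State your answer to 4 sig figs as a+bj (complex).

0.9429+0.07411j V

Apply KCL at each of the 8 non-ground nodes and solve the resulting linear system.
Node n1: branches {R1, L1, I1} → V_1 = -0.3595-2.639j
Node n2: branches {R3, R10} → V_2 = -1.127-2.180j
Node n3: branches {R6, L3} → V_3 = -10.50+0.004885j
Node n4: branches {R2, L3, V1} → V_4 = -10.50+0.000j
Node n5: branches {R4, R8, L2, R13} → V_5 = 0.9429+0.07411j
Node n6: branches {R1, R2, R3, R6, R9, L2, R11, R12, R14} → V_6 = -1.368-2.245j
Node n7: branches {R4, R5, R7, I1, R10, R13} → V_7 = 7.125+0.03590j
Node n8: branches {R9, R14} → V_8 = -1.368-2.245j
Source currents: i(V1)=-0.2416+0.05938j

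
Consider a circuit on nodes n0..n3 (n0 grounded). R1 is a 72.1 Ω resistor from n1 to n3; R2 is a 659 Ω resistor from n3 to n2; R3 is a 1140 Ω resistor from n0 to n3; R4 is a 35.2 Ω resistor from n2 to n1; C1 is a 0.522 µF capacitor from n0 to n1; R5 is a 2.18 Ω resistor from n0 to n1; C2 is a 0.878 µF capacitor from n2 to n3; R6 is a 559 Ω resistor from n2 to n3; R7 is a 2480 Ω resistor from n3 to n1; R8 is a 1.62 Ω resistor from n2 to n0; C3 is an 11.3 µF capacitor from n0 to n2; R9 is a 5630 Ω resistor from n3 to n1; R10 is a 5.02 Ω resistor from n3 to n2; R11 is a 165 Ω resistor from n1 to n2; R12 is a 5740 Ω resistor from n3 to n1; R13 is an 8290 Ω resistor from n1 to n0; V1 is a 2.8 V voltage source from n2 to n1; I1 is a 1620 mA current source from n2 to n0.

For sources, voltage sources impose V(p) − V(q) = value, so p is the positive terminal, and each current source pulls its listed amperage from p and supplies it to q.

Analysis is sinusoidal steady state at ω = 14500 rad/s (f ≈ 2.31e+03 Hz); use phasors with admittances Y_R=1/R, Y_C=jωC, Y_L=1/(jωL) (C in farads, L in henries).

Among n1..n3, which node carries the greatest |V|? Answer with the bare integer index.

Apply KCL at each of the 3 non-ground nodes and solve the resulting linear system.
Node n1: branches {R1, R4, C1, R5, R7, R9, R11, R12, R13, V1} → V_1 = -3.100+0.06748j
Node n2: branches {R2, R4, C2, R6, R8, C3, R10, R11, V1, I1} → V_2 = -0.3004+0.06748j
Node n3: branches {R1, R2, R3, C2, R6, R7, R9, R10, R12} → V_3 = -0.4864+0.07807j
Source currents: i(V1)=-1.558+0.007341j

1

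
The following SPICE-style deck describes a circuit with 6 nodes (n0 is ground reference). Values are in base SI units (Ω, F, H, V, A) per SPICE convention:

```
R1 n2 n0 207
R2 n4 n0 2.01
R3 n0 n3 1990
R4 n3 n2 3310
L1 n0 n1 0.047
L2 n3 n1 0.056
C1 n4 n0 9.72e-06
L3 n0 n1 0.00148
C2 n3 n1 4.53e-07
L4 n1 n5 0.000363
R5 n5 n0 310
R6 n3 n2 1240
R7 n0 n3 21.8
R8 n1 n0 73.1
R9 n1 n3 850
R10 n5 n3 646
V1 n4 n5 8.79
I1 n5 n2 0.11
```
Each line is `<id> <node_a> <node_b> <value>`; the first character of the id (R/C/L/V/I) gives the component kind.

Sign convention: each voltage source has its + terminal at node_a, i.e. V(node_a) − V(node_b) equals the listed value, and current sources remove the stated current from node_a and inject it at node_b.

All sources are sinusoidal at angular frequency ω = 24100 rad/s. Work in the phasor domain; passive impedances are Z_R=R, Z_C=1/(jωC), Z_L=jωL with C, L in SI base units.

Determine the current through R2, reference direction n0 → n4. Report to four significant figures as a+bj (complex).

Element admittances at ω=24100 rad/s:
  Y(R1) = 0.004831+0.000j S between n2,n0
  Y(R2) = 0.4975+0.000j S between n4,n0
  Y(R3) = 0.0005025+0.000j S between n0,n3
  Y(R4) = 0.0003021+0.000j S between n3,n2
  Y(L1) = 0.000-0.0008828j S between n0,n1
  Y(L2) = 0.000-0.0007410j S between n3,n1
  Y(C1) = 0.000+0.2343j S between n4,n0
  Y(L3) = 0.000-0.02804j S between n0,n1
  Y(C2) = 0.000+0.01092j S between n3,n1
  Y(L4) = 0.000-0.1143j S between n1,n5
  Y(R5) = 0.003226+0.000j S between n5,n0
  Y(R6) = 0.0008065+0.000j S between n3,n2
  Y(R7) = 0.04587+0.000j S between n0,n3
  Y(R8) = 0.01368+0.000j S between n1,n0
  Y(R9) = 0.001176+0.000j S between n1,n3
  Y(R10) = 0.001548+0.000j S between n5,n3
  V1: constraint V(n4)−V(n5) = 8.79
  I1: injects 0.11 A into n2 (from n5)
Assemble and solve the 6×6 MNA system:
  V(n1)=-7.470+0.6870j  V(n2)=18.43-0.2647j  V(n3)=-0.4673-1.418j  V(n4)=-0.05045-0.2927j  V(n5)=-8.840-0.2927j
  i(V1)=-0.04346+0.1574j

0.02510+0.1456j A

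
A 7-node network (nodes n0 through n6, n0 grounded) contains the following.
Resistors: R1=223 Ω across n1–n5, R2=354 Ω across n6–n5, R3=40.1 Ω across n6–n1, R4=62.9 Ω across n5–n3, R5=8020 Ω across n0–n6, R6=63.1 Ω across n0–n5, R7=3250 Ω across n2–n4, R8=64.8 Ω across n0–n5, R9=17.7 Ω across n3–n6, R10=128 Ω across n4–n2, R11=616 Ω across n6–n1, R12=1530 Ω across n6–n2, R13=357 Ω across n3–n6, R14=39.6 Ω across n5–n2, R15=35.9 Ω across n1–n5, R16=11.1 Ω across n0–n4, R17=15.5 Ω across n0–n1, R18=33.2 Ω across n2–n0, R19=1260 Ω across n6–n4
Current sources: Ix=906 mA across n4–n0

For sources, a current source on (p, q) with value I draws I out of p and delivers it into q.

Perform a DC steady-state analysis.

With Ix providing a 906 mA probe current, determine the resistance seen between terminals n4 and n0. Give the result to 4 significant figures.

R_eq = 10.23 Ω

Element admittances at DC:
  Y(R1) = 0.004484 S between n1,n5
  Y(R2) = 0.002825 S between n6,n5
  Y(R3) = 0.02494 S between n6,n1
  Y(R4) = 0.01590 S between n5,n3
  Y(R5) = 0.0001247 S between n0,n6
  Y(R6) = 0.01585 S between n0,n5
  Y(R7) = 0.0003077 S between n2,n4
  Y(R8) = 0.01543 S between n0,n5
  Y(R9) = 0.05650 S between n3,n6
  Y(R10) = 0.007812 S between n4,n2
  Y(R11) = 0.001623 S between n6,n1
  Y(R12) = 0.0006536 S between n6,n2
  Y(R13) = 0.002801 S between n3,n6
  Y(R14) = 0.02525 S between n5,n2
  Y(R15) = 0.02786 S between n1,n5
  Y(R16) = 0.09009 S between n0,n4
  Y(R17) = 0.06452 S between n0,n1
  Y(R18) = 0.03012 S between n2,n0
  Y(R19) = 0.0007937 S between n6,n4
  Ix: injects 0.906 A into n0 (from n4)
Assemble and solve the 6×6 MNA system:
  V(n1)=-0.2325  V(n2)=-1.366  V(n3)=-0.4951  V(n4)=-9.267  V(n5)=-0.4767  V(n6)=-0.5000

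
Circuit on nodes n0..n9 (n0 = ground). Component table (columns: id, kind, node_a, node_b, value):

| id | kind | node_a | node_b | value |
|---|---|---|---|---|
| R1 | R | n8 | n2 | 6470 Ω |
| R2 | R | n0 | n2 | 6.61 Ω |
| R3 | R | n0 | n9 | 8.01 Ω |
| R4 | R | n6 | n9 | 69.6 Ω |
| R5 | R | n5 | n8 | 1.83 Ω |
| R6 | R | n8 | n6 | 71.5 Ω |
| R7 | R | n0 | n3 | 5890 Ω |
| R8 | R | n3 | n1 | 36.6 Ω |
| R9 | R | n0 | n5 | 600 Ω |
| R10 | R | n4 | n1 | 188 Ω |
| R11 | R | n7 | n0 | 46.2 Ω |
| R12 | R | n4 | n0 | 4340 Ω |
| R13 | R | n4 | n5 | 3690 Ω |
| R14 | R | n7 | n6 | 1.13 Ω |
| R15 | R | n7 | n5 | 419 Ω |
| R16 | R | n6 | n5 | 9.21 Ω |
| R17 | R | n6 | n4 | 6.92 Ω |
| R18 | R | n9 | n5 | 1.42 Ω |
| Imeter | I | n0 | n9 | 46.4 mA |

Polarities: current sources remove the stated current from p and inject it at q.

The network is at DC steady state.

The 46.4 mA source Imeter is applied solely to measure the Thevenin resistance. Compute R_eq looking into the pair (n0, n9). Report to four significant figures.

R_eq = 6.904 Ω

Apply KCL at each of the 9 non-ground nodes and solve the resulting linear system.
Node n1: branches {R8, R10} → V_1 = 0.2623
Node n2: branches {R1, R2} → V_2 = 0.0003175
Node n3: branches {R7, R8} → V_3 = 0.2606
Node n4: branches {R10, R12, R13, R17} → V_4 = 0.2706
Node n5: branches {R5, R9, R13, R15, R16, R18} → V_5 = 0.3122
Node n6: branches {R4, R6, R14, R16, R17} → V_6 = 0.2712
Node n7: branches {R11, R14, R15} → V_7 = 0.2649
Node n8: branches {R1, R5, R6} → V_8 = 0.3111
Node n9: branches {R3, R4, R18, Imeter} → V_9 = 0.3203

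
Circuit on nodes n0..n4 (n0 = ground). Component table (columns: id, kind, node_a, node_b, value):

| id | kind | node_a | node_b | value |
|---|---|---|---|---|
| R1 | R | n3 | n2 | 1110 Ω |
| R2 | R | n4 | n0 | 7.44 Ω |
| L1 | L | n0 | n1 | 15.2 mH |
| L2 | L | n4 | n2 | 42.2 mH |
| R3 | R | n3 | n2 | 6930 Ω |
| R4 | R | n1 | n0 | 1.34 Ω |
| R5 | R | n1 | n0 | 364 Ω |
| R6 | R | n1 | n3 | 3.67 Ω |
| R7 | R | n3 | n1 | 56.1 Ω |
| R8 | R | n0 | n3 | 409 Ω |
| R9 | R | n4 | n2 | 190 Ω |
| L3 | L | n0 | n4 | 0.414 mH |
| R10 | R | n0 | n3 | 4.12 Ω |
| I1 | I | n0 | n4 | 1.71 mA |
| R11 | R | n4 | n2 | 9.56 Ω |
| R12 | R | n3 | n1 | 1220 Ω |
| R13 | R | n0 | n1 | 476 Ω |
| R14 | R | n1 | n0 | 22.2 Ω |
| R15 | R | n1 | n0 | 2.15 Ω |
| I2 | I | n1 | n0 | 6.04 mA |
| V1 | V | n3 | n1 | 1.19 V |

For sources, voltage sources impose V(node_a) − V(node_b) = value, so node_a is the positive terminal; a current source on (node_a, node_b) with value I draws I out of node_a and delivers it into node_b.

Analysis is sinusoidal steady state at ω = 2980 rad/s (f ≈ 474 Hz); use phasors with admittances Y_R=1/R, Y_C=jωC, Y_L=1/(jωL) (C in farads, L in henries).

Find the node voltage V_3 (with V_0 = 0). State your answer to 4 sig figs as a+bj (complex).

0.9917-0.002902j V

MNA unknowns: 4 node voltages V₁..V_4 plus 1 source current (V1)
R1: Y=0.0009009+0.000j on G[3,2]
R2: Y=0.1344+0.000j on G[4,0]
L1: Y=0.000-0.02208j on G[0,1]
L2: Y=0.000-0.007952j on G[4,2]
R3: Y=0.0001443+0.000j on G[3,2]
R4: Y=0.7463+0.000j on G[1,0]
R5: Y=0.002747+0.000j on G[1,0]
R6: Y=0.2725+0.000j on G[1,3]
R7: Y=0.01783+0.000j on G[3,1]
R8: Y=0.002445+0.000j on G[0,3]
R9: Y=0.005263+0.000j on G[4,2]
L3: Y=0.000-0.8106j on G[0,4]
R10: Y=0.2427+0.000j on G[0,3]
I1: z[0]−=0.00171, z[4]+=0.00171
R11: Y=0.1046+0.000j on G[4,2]
R12: Y=0.0008197+0.000j on G[3,1]
R13: Y=0.002101+0.000j on G[0,1]
R14: Y=0.04505+0.000j on G[1,0]
R15: Y=0.4651+0.000j on G[1,0]
I2: z[1]−=0.00604, z[0]+=0.00604
V1: row V3−V1=1.19, i_V1 at 3,1
solve → V1=-0.1983-0.002902j, V2=0.009850+0.003892j, V3=0.9917-0.002902j, V4=0.0005533+0.003284j
aux → i_V1=-0.5906+0.0007185j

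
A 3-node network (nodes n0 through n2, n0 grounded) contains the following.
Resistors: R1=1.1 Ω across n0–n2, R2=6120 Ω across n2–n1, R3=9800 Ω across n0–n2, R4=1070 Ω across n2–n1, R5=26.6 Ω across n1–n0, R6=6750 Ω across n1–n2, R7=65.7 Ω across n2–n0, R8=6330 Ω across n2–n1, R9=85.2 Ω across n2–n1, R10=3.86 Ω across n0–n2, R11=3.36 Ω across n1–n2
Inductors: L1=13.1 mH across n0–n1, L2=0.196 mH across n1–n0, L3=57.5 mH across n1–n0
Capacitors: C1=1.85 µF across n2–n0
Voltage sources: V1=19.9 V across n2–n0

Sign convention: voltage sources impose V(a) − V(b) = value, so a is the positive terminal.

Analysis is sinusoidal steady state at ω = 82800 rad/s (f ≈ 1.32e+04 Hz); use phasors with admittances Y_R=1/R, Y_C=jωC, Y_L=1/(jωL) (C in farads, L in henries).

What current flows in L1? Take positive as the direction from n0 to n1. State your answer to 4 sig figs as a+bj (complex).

MNA unknowns: 2 node voltages V₁..V_2 plus 1 source current (V1)
R1: Y=0.9091+0.000j on G[0,2]
R2: Y=0.0001634+0.000j on G[2,1]
L1: Y=0.000-0.0009219j on G[0,1]
R3: Y=0.0001020+0.000j on G[0,2]
R4: Y=0.0009346+0.000j on G[2,1]
R5: Y=0.03759+0.000j on G[1,0]
R6: Y=0.0001481+0.000j on G[1,2]
R7: Y=0.01522+0.000j on G[2,0]
R8: Y=0.0001580+0.000j on G[2,1]
L2: Y=0.000-0.06162j on G[1,0]
R9: Y=0.01174+0.000j on G[2,1]
R10: Y=0.2591+0.000j on G[0,2]
L3: Y=0.000-0.0002100j on G[1,0]
R11: Y=0.2976+0.000j on G[1,2]
C1: Y=0.000+0.1532j on G[2,0]
V1: row V2−V0=19.9, i_V1 at 2,0
solve → V1=17.19+3.097j, V2=19.90+0.000j
aux → i_V1=-24.39-2.086j

-0.002856+0.01585j A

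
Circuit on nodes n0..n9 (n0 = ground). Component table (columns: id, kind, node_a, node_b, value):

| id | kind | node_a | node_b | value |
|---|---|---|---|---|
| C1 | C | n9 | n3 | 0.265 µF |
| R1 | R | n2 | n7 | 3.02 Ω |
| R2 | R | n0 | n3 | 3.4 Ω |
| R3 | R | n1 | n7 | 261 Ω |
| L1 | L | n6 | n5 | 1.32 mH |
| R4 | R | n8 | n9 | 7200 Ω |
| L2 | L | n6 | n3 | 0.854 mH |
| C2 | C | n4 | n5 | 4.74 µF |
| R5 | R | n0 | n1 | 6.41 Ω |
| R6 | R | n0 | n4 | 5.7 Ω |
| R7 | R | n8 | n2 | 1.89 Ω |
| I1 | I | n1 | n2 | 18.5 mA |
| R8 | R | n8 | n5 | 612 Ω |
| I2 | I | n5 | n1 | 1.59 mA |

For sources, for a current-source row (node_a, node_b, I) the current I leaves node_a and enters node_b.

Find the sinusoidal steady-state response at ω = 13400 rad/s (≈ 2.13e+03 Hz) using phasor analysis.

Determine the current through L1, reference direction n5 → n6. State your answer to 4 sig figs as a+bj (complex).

MNA unknowns: 9 node voltages V₁..V_9
C1: Y=0.000+0.003551j on G[9,3]
R1: Y=0.3311+0.000j on G[2,7]
R2: Y=0.2941+0.000j on G[0,3]
R3: Y=0.003831+0.000j on G[1,7]
L1: Y=0.000-0.05654j on G[6,5]
R4: Y=0.0001389+0.000j on G[8,9]
L2: Y=0.000-0.08739j on G[6,3]
C2: Y=0.000+0.06352j on G[4,5]
R5: Y=0.1560+0.000j on G[0,1]
R6: Y=0.1754+0.000j on G[0,4]
R7: Y=0.5291+0.000j on G[8,2]
I1: z[1]−=0.0185, z[2]+=0.0185
R8: Y=0.001634+0.000j on G[8,5]
I2: z[5]−=0.00159, z[1]+=0.00159
solve → V1=-0.02673-0.0006185j, V2=3.337-0.02609j, V3=-0.006039-0.01041j, V4=0.03389+0.01800j, V5=0.08362-0.07562j, V6=0.02918-0.03602j, V7=3.298-0.02580j, V8=3.326-0.02628j, V9=-0.001569-0.1406j

-0.002238-0.003078j A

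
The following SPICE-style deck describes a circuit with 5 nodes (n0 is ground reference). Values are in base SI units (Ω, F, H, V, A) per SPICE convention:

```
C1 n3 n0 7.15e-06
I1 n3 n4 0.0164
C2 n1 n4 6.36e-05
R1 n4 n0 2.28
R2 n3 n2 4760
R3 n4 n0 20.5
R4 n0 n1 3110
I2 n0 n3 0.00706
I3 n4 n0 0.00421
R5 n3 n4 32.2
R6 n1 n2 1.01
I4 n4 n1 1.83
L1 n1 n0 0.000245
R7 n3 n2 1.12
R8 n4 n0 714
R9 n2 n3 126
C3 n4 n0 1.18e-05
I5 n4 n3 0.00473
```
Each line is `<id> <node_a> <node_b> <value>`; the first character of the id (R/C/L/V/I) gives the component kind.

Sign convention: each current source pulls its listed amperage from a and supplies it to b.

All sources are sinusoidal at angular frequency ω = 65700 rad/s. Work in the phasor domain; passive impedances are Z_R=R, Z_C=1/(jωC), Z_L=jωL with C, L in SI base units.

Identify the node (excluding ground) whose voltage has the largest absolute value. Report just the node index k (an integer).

Apply KCL at each of the 4 non-ground nodes and solve the resulting linear system.
Node n1: branches {C2, R4, R6, I4, L1} → V_1 = 0.04306-0.3290j
Node n2: branches {R2, R6, R7, R9} → V_2 = -0.04111-0.2571j
Node n3: branches {C1, I1, R2, I2, R5, R7, R9, I5} → V_3 = -0.1336-0.1781j
Node n4: branches {I1, C2, R1, R3, I3, R5, I4, R8, C3, I5} → V_4 = 0.02535+0.09387j

1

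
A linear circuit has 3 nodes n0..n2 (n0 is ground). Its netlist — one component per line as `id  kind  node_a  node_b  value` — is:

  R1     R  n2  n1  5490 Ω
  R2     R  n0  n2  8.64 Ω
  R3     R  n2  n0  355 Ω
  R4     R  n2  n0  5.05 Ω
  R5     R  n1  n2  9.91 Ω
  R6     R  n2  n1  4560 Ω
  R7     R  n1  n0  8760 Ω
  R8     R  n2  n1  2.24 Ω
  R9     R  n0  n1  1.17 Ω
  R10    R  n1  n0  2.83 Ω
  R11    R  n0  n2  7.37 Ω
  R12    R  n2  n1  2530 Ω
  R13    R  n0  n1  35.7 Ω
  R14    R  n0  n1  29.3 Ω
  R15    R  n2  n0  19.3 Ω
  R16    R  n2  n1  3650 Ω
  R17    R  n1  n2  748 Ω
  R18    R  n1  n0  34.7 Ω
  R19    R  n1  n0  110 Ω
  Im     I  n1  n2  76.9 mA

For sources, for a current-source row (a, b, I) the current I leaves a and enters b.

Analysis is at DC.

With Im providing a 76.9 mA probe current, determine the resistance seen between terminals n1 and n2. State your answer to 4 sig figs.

MNA unknowns: 2 node voltages V₁..V_2
R1: Y=0.0001821 on G[2,1]
R2: Y=0.1157 on G[0,2]
R3: Y=0.002817 on G[2,0]
R4: Y=0.1980 on G[2,0]
R5: Y=0.1009 on G[1,2]
R6: Y=0.0002193 on G[2,1]
R7: Y=0.0001142 on G[1,0]
R8: Y=0.4464 on G[2,1]
R9: Y=0.8547 on G[0,1]
R10: Y=0.3534 on G[1,0]
R11: Y=0.1357 on G[0,2]
R12: Y=0.0003953 on G[2,1]
R13: Y=0.02801 on G[0,1]
R14: Y=0.03413 on G[0,1]
R15: Y=0.05181 on G[2,0]
R16: Y=0.0002740 on G[2,1]
R17: Y=0.001337 on G[1,2]
R18: Y=0.02882 on G[1,0]
R19: Y=0.009091 on G[1,0]
Im: z[1]−=0.0769, z[2]+=0.0769
solve → V1=-0.02341, V2=0.06076

R_eq = 1.095 Ω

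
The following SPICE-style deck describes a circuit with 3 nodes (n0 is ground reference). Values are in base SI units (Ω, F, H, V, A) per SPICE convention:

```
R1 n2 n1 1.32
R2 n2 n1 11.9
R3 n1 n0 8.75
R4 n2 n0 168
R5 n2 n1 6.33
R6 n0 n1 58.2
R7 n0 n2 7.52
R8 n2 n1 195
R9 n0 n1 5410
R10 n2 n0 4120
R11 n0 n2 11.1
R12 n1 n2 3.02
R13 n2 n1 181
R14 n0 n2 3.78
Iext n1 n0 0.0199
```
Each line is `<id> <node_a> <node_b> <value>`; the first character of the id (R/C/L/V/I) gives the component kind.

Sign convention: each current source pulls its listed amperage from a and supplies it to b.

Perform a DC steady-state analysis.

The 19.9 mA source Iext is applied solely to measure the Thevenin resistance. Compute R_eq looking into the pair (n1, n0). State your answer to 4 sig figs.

Apply KCL at each of the 2 non-ground nodes and solve the resulting linear system.
Node n1: branches {R1, R2, R3, R5, R6, R8, R9, R12, R13, Iext} → V_1 = -0.04040
Node n2: branches {R1, R2, R4, R5, R7, R8, R10, R11, R12, R13, R14} → V_2 = -0.02953

R_eq = 2.030 Ω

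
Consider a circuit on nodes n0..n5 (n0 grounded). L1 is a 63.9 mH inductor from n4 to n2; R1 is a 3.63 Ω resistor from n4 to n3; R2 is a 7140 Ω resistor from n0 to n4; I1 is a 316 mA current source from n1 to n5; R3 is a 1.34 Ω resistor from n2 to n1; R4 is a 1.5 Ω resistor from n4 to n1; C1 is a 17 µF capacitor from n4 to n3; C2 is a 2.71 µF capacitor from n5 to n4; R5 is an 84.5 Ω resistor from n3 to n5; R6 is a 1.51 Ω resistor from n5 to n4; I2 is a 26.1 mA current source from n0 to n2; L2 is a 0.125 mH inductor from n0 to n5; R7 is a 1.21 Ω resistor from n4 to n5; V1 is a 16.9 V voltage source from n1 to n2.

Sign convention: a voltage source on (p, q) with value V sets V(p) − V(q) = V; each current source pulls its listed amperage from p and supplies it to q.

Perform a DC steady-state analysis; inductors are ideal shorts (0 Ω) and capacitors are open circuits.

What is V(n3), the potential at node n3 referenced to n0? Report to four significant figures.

-0.1853 V

Apply KCL at each of the 5 non-ground nodes and solve the resulting linear system.
Node n1: branches {I1, R3, R4, V1} → V_1 = 16.71
Node n2: branches {L1, R3, I2, V1} → V_2 = -0.1932
Node n3: branches {R1, C1, R5} → V_3 = -0.1853
Node n4: branches {L1, R1, R2, R4, C1, C2, R6, R7} → V_4 = -0.1932
Node n5: branches {I1, C2, R5, R6, L2, R7} → V_5 = 0.000
Source currents: i(L1)=11.56, i(L2)=-0.02613, i(V1)=-24.19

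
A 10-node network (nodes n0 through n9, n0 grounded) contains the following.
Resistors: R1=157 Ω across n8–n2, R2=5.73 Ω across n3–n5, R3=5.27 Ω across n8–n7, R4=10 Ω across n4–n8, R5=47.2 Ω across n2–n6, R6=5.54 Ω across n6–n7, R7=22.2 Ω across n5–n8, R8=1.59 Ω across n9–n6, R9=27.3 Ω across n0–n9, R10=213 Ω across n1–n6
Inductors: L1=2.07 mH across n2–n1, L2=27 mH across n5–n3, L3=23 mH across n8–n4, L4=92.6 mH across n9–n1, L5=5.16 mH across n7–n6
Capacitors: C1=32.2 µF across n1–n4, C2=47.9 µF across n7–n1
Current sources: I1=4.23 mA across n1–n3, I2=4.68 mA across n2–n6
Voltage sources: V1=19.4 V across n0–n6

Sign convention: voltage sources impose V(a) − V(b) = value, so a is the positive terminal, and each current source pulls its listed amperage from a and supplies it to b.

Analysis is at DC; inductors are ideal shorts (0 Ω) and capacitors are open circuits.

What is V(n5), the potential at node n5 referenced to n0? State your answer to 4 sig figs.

MNA unknowns: 9 node voltages V₁..V_9 plus 6 source currents (L1, L2, L3, L4, L5, V1)
R1: Y=0.006369 on G[8,2]
R2: Y=0.1745 on G[3,5]
R3: Y=0.1898 on G[8,7]
R4: Y=0.1000 on G[4,8]
R5: Y=0.02119 on G[2,6]
L1: row V2−V1=0, i_L1 at 2,1
R6: Y=0.1805 on G[6,7]
R7: Y=0.04505 on G[5,8]
C1: Y=0.000 on G[1,4]
L2: row V5−V3=0, i_L2 at 5,3
L3: row V8−V4=0, i_L3 at 8,4
L4: row V9−V1=0, i_L4 at 9,1
R8: Y=0.6289 on G[9,6]
I1: z[1]−=0.00423, z[3]+=0.00423
I2: z[2]−=0.00468, z[6]+=0.00468
R9: Y=0.03663 on G[0,9]
L5: row V7−V6=0, i_L5 at 7,6
R10: Y=0.004695 on G[1,6]
C2: Y=0.000 on G[7,1]
V1: row V0−V6=19.4, i_V1 at 0,6
solve → V1=-18.39, V2=-18.39, V3=-19.25, V4=-19.35, V5=-19.25, V6=-19.40, V7=-19.40, V8=-19.35, V9=-18.39
aux → i_L1=-0.03206, i_L2=-0.004230, i_L3=0.000, i_L4=0.04101, i_L5=0.01029, i_V1=-0.6738

-19.25 V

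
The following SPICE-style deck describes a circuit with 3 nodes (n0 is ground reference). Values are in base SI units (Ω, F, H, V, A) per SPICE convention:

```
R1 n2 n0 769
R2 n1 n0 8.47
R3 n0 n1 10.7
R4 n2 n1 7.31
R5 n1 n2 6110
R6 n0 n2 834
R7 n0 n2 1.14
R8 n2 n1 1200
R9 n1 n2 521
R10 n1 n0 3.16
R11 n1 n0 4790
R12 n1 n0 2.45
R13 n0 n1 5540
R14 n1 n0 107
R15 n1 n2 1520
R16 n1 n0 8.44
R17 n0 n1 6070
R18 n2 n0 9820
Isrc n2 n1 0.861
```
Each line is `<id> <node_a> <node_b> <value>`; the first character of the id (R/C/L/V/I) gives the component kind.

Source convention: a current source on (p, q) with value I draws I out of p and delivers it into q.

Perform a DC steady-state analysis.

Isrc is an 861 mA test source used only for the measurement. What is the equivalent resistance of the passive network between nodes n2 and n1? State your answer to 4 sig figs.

MNA unknowns: 2 node voltages V₁..V_2
R1: Y=0.001300 on G[2,0]
R2: Y=0.1181 on G[1,0]
R3: Y=0.09346 on G[0,1]
R4: Y=0.1368 on G[2,1]
R5: Y=0.0001637 on G[1,2]
R6: Y=0.001199 on G[0,2]
R7: Y=0.8772 on G[0,2]
R8: Y=0.0008333 on G[2,1]
R9: Y=0.001919 on G[1,2]
R10: Y=0.3165 on G[1,0]
R11: Y=0.0002088 on G[1,0]
R12: Y=0.4082 on G[1,0]
R13: Y=0.0001805 on G[0,1]
R14: Y=0.009346 on G[1,0]
R15: Y=0.0006579 on G[1,2]
R16: Y=0.1185 on G[1,0]
R17: Y=0.0001647 on G[0,1]
R18: Y=0.0001018 on G[2,0]
Isrc: z[2]−=0.861, z[1]+=0.861
solve → V1=0.6263, V2=-0.7578

R_eq = 1.608 Ω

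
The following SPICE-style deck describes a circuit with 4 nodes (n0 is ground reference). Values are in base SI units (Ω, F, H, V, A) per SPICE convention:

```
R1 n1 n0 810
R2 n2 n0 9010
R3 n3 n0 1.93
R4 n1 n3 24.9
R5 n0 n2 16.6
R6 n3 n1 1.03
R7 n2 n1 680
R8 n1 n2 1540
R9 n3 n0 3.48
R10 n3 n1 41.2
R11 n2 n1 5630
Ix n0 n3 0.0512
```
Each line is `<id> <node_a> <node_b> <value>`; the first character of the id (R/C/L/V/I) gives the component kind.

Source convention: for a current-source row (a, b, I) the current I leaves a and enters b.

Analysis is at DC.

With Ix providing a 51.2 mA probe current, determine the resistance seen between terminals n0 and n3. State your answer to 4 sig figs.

Element admittances at DC:
  Y(R1) = 0.001235 S between n1,n0
  Y(R2) = 0.0001110 S between n2,n0
  Y(R3) = 0.5181 S between n3,n0
  Y(R4) = 0.04016 S between n1,n3
  Y(R5) = 0.06024 S between n0,n2
  Y(R6) = 0.9709 S between n3,n1
  Y(R7) = 0.001471 S between n2,n1
  Y(R8) = 0.0006494 S between n1,n2
  Y(R9) = 0.2874 S between n3,n0
  Y(R10) = 0.02427 S between n3,n1
  Y(R11) = 0.0001776 S between n2,n1
  Ix: injects 0.0512 A into n3 (from n0)
Assemble and solve the 3×3 MNA system:
  V(n1)=0.06308  V(n2)=0.002313  V(n3)=0.06329

R_eq = 1.236 Ω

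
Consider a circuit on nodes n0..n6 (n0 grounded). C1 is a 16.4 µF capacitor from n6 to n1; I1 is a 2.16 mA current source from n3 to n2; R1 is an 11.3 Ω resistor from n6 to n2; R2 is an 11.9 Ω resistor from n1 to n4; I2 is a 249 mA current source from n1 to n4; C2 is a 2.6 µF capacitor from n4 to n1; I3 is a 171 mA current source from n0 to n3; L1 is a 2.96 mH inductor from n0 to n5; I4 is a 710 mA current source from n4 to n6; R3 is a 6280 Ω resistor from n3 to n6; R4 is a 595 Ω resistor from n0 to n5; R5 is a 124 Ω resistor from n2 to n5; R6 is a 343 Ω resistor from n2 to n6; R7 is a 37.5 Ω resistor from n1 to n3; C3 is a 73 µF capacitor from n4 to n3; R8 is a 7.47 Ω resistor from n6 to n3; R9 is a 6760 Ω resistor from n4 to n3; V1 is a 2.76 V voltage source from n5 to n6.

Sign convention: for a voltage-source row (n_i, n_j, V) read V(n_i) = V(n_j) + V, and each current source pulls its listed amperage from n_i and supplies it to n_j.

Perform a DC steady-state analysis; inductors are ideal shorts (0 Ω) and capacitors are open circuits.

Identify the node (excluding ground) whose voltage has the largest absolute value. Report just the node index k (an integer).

4

Element admittances at DC:
  Y(C1) = 0.000 S between n6,n1
  I1: injects 0.00216 A into n2 (from n3)
  Y(R1) = 0.08850 S between n6,n2
  Y(R2) = 0.08403 S between n1,n4
  I2: injects 0.249 A into n4 (from n1)
  Y(C2) = 0.000 S between n4,n1
  I3: injects 0.171 A into n3 (from n0)
  L1: short n0↔n5 (DC inductor)
  I4: injects 0.71 A into n6 (from n4)
  Y(R3) = 0.0001592 S between n3,n6
  Y(R4) = 0.001681 S between n0,n5
  Y(R5) = 0.008065 S between n2,n5
  Y(R6) = 0.002915 S between n2,n6
  Y(R7) = 0.02667 S between n1,n3
  Y(C3) = 0.000 S between n4,n3
  Y(R8) = 0.1339 S between n6,n3
  Y(R9) = 0.0001479 S between n4,n3
  V1: constraint V(n5)−V(n6) = 2.76
Assemble and solve the 8×8 MNA system:
  V(n1)=-33.25  V(n2)=-2.515  V(n3)=-6.798  V(n4)=-38.68  V(n5)=0.000  V(n6)=-2.760
  i(L1)=-0.1710  i(V1)=-0.1913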